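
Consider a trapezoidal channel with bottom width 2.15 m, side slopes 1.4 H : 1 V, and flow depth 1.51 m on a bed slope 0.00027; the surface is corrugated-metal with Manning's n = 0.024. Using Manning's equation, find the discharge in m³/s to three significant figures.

A = (b + z·y)·y = (2.15 + 1.4×1.51)×1.51 = 6.439 m²
P = b + 2y√(1+z²) = 2.15 + 2×1.51×√(1+1.4²) = 7.346 m
R = A/P = 6.439/7.346 = 0.8765 m
Q = (1/n)·A·R^(2/3)·S^(1/2) = (1/0.024) × 6.439 × 0.8765^(2/3) × 0.00027^(1/2) = 4.037 m³/s

4.04 m³/s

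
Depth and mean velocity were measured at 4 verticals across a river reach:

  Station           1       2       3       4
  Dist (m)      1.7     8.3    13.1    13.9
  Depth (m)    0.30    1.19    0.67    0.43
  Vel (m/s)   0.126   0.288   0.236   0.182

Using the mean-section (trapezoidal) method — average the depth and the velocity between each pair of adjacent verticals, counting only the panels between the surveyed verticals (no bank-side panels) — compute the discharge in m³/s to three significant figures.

2.28 m³/s

Panel 1-2: Δb = 6.6 m, d̄ = (0.30+1.19)/2 = 0.745, v̄ = (0.126+0.288)/2 = 0.207 → q = 6.6×0.745×0.207 = 1.018 m³/s
Panel 2-3: Δb = 4.8 m, d̄ = (1.19+0.67)/2 = 0.93, v̄ = (0.288+0.236)/2 = 0.262 → q = 4.8×0.93×0.262 = 1.170 m³/s
Panel 3-4: Δb = 0.8 m, d̄ = (0.67+0.43)/2 = 0.55, v̄ = (0.236+0.182)/2 = 0.209 → q = 0.8×0.55×0.209 = 0.09196 m³/s
Q = Σ q = 2.279 m³/s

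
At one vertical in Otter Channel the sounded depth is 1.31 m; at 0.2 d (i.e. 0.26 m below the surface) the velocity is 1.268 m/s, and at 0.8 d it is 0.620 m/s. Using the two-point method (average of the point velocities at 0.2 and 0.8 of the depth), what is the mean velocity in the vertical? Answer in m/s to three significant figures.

v̄ = (1.268 + 0.620) / 2 = 0.9440 m/s

0.944 m/s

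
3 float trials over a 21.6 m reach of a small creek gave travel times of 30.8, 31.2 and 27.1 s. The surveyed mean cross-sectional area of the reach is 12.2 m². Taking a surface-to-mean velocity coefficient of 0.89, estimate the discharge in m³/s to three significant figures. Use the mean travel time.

t̄ = (30.8 + 31.2 + 27.1) / 3 = 29.7 s
v_surface = L / t̄ = 21.6 / 29.7 = 0.7273 m/s
v_mean = 0.89 × 0.7273 = 0.6473 m/s
Q = A × v_mean = 12.2 × 0.6473 = 7.897 m³/s

7.90 m³/s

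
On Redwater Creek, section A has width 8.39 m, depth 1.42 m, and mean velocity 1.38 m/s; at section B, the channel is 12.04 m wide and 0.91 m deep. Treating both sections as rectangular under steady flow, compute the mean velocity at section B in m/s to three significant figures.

1.50 m/s

Q = A₁V₁ = (8.39×1.42) × 1.38 = 16.44 m³/s
A₂ = 12.04 × 0.91 = 10.96 m²
V₂ = Q/A₂ = 16.44/10.96 = 1.501 m/s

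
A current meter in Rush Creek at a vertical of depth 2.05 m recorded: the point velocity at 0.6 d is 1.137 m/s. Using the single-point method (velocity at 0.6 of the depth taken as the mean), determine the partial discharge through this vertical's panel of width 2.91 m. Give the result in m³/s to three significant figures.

6.78 m³/s

v̄ = v₀.₆ = 1.137 m/s
q = v̄ × d × w = 1.137 × 2.05 × 2.91 = 6.783 m³/s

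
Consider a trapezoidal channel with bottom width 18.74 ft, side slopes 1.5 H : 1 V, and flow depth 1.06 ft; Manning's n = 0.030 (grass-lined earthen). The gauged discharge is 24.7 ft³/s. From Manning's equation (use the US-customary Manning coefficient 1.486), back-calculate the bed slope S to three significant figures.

0.000569

A = (b + z·y)·y = (18.74 + 1.5×1.06)×1.06 = 21.55 ft²
P = b + 2y√(1+z²) = 18.74 + 2×1.06×√(1+1.5²) = 22.56 ft
R = A/P = 21.55/22.56 = 0.9551 ft
S = (Q·n / (1.486·A·R^(2/3)))² = (24.7×0.030 / (1.486×21.55×0.9699))² = 0.0005692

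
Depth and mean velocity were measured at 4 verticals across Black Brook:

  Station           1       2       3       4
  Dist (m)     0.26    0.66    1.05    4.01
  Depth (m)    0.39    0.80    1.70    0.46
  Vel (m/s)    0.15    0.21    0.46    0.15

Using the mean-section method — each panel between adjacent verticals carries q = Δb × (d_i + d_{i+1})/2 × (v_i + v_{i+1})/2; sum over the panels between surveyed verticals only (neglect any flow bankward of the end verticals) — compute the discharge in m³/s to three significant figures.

1.18 m³/s

Panel 1-2: Δb = 0.4 m, d̄ = (0.39+0.80)/2 = 0.595, v̄ = (0.15+0.21)/2 = 0.18 → q = 0.4×0.595×0.18 = 0.04284 m³/s
Panel 2-3: Δb = 0.39 m, d̄ = (0.80+1.70)/2 = 1.25, v̄ = (0.21+0.46)/2 = 0.335 → q = 0.39×1.25×0.335 = 0.1633 m³/s
Panel 3-4: Δb = 2.96 m, d̄ = (1.70+0.46)/2 = 1.08, v̄ = (0.46+0.15)/2 = 0.305 → q = 2.96×1.08×0.305 = 0.9750 m³/s
Q = Σ q = 1.181 m³/s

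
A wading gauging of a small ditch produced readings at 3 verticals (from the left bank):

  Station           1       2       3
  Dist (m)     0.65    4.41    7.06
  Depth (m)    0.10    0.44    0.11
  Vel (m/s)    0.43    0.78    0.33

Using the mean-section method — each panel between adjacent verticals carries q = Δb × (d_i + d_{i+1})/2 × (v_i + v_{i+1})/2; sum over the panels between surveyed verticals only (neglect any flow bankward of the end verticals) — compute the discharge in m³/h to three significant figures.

3670 m³/h

Panel 1-2: Δb = 3.76 m, d̄ = (0.10+0.44)/2 = 0.27, v̄ = (0.43+0.78)/2 = 0.605 → q = 3.76×0.27×0.605 = 0.6142 m³/s
Panel 2-3: Δb = 2.65 m, d̄ = (0.44+0.11)/2 = 0.275, v̄ = (0.78+0.33)/2 = 0.555 → q = 2.65×0.275×0.555 = 0.4045 m³/s
Q = Σ q = 1.019 m³/s
= 1.019 × 3600 = 3667 m³/h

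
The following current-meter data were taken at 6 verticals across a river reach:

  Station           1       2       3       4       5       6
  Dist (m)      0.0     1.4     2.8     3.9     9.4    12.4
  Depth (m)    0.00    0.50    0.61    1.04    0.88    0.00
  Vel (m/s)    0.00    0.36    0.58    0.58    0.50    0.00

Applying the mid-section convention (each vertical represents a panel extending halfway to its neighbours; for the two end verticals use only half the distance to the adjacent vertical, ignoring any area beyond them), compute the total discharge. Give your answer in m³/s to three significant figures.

4.55 m³/s

w_2 = (2.8 − 0.0)/2 = 1.4 m; q_2 = 0.36 × 0.50 × 1.4 = 0.2520 m³/s
w_3 = (3.9 − 1.4)/2 = 1.25 m; q_3 = 0.58 × 0.61 × 1.25 = 0.4423 m³/s
w_4 = (9.4 − 2.8)/2 = 3.3 m; q_4 = 0.58 × 1.04 × 3.3 = 1.991 m³/s
w_5 = (12.4 − 3.9)/2 = 4.25 m; q_5 = 0.50 × 0.88 × 4.25 = 1.870 m³/s
Stations 1, 6 contribute zero (depth or velocity is 0).
Q = Σ qᵢ = 4.555 m³/s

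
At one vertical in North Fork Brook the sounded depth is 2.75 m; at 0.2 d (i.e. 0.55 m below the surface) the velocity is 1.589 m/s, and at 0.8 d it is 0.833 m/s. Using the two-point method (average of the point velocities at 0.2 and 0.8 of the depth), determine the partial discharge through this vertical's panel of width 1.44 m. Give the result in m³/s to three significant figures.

v̄ = (1.589 + 0.833) / 2 = 1.211 m/s
q = v̄ × d × w = 1.211 × 2.75 × 1.44 = 4.796 m³/s

4.80 m³/s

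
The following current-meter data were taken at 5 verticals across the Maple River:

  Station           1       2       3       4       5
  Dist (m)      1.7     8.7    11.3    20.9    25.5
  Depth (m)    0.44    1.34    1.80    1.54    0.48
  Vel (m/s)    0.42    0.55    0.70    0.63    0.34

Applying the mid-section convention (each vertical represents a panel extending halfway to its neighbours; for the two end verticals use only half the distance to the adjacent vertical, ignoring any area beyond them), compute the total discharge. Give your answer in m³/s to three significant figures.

w_1 = (8.7 − 1.7)/2 = 3.5 m; q_1 = 0.42 × 0.44 × 3.5 = 0.6468 m³/s
w_2 = (11.3 − 1.7)/2 = 4.8 m; q_2 = 0.55 × 1.34 × 4.8 = 3.538 m³/s
w_3 = (20.9 − 8.7)/2 = 6.1 m; q_3 = 0.70 × 1.80 × 6.1 = 7.686 m³/s
w_4 = (25.5 − 11.3)/2 = 7.1 m; q_4 = 0.63 × 1.54 × 7.1 = 6.888 m³/s
w_5 = (25.5 − 20.9)/2 = 2.3 m; q_5 = 0.34 × 0.48 × 2.3 = 0.3754 m³/s
Q = Σ qᵢ = 19.13 m³/s

19.1 m³/s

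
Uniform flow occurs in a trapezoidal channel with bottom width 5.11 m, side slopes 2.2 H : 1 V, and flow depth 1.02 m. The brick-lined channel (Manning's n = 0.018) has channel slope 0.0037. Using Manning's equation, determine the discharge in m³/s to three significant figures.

A = (b + z·y)·y = (5.11 + 2.2×1.02)×1.02 = 7.501 m²
P = b + 2y√(1+z²) = 5.11 + 2×1.02×√(1+2.2²) = 10.04 m
R = A/P = 7.501/10.04 = 0.7471 m
Q = (1/n)·A·R^(2/3)·S^(1/2) = (1/0.018) × 7.501 × 0.7471^(2/3) × 0.0037^(1/2) = 20.87 m³/s

20.9 m³/s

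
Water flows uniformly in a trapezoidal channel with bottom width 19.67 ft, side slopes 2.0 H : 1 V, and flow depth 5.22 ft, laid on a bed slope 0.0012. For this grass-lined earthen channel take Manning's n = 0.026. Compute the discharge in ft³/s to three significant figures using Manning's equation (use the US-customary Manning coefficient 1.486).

738 ft³/s

A = (b + z·y)·y = (19.67 + 2.0×5.22)×5.22 = 157.2 ft²
P = b + 2y√(1+z²) = 19.67 + 2×5.22×√(1+2.0²) = 43.01 ft
R = A/P = 157.2/43.01 = 3.654 ft
Q = (1.486/n)·A·R^(2/3)·S^(1/2) = (1.486/0.026) × 157.2 × 3.654^(2/3) × 0.0012^(1/2) = 738.2 ft³/s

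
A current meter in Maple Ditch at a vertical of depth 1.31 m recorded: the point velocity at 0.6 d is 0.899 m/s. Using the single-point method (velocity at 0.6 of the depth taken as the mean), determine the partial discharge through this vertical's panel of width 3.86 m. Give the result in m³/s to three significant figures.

4.55 m³/s

v̄ = v₀.₆ = 0.899 m/s
q = v̄ × d × w = 0.8990 × 1.31 × 3.86 = 4.546 m³/s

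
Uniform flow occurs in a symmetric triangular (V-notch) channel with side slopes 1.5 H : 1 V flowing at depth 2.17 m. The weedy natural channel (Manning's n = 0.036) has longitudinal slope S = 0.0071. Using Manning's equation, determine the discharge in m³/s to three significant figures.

15.4 m³/s

A = z·y² = 1.5×2.17² = 7.063 m²
P = 2y√(1+z²) = 2×2.17×√(1+1.5²) = 7.824 m
R = A/P = 7.063/7.824 = 0.9028 m
Q = (1/n)·A·R^(2/3)·S^(1/2) = (1/0.036) × 7.063 × 0.9028^(2/3) × 0.0071^(1/2) = 15.44 m³/s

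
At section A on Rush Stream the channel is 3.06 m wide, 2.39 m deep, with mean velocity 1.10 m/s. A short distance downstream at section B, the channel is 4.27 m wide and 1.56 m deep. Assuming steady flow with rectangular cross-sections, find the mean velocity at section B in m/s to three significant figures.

Q = A₁V₁ = (3.06×2.39) × 1.10 = 8.045 m³/s
A₂ = 4.27 × 1.56 = 6.661 m²
V₂ = Q/A₂ = 8.045/6.661 = 1.208 m/s

1.21 m/s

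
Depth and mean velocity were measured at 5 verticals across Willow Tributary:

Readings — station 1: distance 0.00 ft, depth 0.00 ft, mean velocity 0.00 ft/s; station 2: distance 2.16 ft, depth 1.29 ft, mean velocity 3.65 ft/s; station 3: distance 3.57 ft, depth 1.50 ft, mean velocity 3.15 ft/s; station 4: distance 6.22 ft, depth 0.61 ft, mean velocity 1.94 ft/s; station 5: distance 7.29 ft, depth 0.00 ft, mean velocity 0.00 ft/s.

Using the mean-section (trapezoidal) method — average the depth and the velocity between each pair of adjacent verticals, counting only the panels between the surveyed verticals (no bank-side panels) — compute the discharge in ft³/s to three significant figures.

Panel 1-2: Δb = 2.16 ft, d̄ = (0.00+1.29)/2 = 0.645, v̄ = (0.00+3.65)/2 = 1.825 → q = 2.16×0.645×1.825 = 2.543 ft³/s
Panel 2-3: Δb = 1.41 ft, d̄ = (1.29+1.50)/2 = 1.395, v̄ = (3.65+3.15)/2 = 3.4 → q = 1.41×1.395×3.4 = 6.688 ft³/s
Panel 3-4: Δb = 2.65 ft, d̄ = (1.50+0.61)/2 = 1.055, v̄ = (3.15+1.94)/2 = 2.545 → q = 2.65×1.055×2.545 = 7.115 ft³/s
Panel 4-5: Δb = 1.07 ft, d̄ = (0.61+0.00)/2 = 0.305, v̄ = (1.94+0.00)/2 = 0.97 → q = 1.07×0.305×0.97 = 0.3166 ft³/s
Q = Σ q = 16.66 ft³/s

16.7 ft³/s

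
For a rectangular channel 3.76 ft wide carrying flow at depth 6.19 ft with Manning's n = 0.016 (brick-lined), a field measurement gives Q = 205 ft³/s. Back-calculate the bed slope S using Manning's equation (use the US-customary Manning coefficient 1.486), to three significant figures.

0.00552

A = b·y = 3.76 × 6.19 = 23.27 ft²
P = b + 2y = 3.76 + 2×6.19 = 16.14 ft
R = A/P = 23.27/16.14 = 1.442 ft
S = (Q·n / (1.486·A·R^(2/3)))² = (205×0.016 / (1.486×23.27×1.276))² = 0.005521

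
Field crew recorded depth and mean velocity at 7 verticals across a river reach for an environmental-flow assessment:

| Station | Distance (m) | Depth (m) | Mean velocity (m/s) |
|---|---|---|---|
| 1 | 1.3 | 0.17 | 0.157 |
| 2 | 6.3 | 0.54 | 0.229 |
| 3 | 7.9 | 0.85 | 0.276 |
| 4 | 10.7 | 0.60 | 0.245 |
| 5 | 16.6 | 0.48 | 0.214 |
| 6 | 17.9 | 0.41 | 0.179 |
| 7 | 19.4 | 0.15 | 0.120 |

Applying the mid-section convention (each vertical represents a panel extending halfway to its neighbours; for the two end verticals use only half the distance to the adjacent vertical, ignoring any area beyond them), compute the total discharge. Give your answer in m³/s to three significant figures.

w_1 = (6.3 − 1.3)/2 = 2.5 m; q_1 = 0.157 × 0.17 × 2.5 = 0.06673 m³/s
w_2 = (7.9 − 1.3)/2 = 3.3 m; q_2 = 0.229 × 0.54 × 3.3 = 0.4081 m³/s
w_3 = (10.7 − 6.3)/2 = 2.2 m; q_3 = 0.276 × 0.85 × 2.2 = 0.5161 m³/s
w_4 = (16.6 − 7.9)/2 = 4.35 m; q_4 = 0.245 × 0.60 × 4.35 = 0.6395 m³/s
w_5 = (17.9 − 10.7)/2 = 3.6 m; q_5 = 0.214 × 0.48 × 3.6 = 0.3698 m³/s
w_6 = (19.4 − 16.6)/2 = 1.4 m; q_6 = 0.179 × 0.41 × 1.4 = 0.1027 m³/s
w_7 = (19.4 − 17.9)/2 = 0.75 m; q_7 = 0.120 × 0.15 × 0.75 = 0.01350 m³/s
Q = Σ qᵢ = 2.116 m³/s

2.12 m³/s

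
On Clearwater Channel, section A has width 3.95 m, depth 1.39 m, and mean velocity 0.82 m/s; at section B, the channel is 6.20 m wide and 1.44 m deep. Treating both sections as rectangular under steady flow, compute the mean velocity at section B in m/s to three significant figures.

0.504 m/s

Q = A₁V₁ = (3.95×1.39) × 0.82 = 4.502 m³/s
A₂ = 6.20 × 1.44 = 8.928 m²
V₂ = Q/A₂ = 4.502/8.928 = 0.5043 m/s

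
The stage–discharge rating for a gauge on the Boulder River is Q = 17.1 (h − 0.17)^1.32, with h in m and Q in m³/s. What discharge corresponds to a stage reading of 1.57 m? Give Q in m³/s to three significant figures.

26.7 m³/s

Q = 17.1 × (1.57 − 0.17)^1.32 = 17.1 × 1.4^1.32 = 26.66 m³/s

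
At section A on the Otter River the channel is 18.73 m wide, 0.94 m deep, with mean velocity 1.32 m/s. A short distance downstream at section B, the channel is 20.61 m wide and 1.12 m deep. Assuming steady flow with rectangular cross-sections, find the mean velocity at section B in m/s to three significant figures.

1.01 m/s

Q = A₁V₁ = (18.73×0.94) × 1.32 = 23.24 m³/s
A₂ = 20.61 × 1.12 = 23.08 m²
V₂ = Q/A₂ = 23.24/23.08 = 1.007 m/s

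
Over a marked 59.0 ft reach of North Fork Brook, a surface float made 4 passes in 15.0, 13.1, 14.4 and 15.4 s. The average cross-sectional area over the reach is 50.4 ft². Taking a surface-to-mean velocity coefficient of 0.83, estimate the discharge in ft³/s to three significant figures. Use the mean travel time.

t̄ = (15.0 + 13.1 + 14.4 + 15.4) / 4 = 14.475 s
v_surface = L / t̄ = 59.0 / 14.475 = 4.076 ft/s
v_mean = 0.83 × 4.076 = 3.383 ft/s
Q = A × v_mean = 50.4 × 3.383 = 170.5 ft³/s

171 ft³/s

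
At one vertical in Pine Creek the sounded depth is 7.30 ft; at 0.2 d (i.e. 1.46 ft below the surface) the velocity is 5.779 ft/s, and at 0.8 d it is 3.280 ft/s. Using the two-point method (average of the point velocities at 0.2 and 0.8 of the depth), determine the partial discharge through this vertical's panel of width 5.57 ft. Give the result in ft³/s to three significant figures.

v̄ = (5.779 + 3.280) / 2 = 4.530 ft/s
q = v̄ × d × w = 4.530 × 7.30 × 5.57 = 184.2 ft³/s

184 ft³/s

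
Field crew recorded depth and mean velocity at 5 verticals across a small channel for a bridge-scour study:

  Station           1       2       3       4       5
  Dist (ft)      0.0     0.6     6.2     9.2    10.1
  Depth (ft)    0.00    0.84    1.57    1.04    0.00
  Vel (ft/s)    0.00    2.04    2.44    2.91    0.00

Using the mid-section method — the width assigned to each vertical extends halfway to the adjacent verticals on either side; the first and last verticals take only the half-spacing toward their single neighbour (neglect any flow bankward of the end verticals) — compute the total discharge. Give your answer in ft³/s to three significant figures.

w_2 = (6.2 − 0.0)/2 = 3.1 ft; q_2 = 2.04 × 0.84 × 3.1 = 5.312 ft³/s
w_3 = (9.2 − 0.6)/2 = 4.3 ft; q_3 = 2.44 × 1.57 × 4.3 = 16.47 ft³/s
w_4 = (10.1 − 6.2)/2 = 1.95 ft; q_4 = 2.91 × 1.04 × 1.95 = 5.901 ft³/s
Stations 1, 5 contribute zero (depth or velocity is 0).
Q = Σ qᵢ = 27.69 ft³/s

27.7 ft³/s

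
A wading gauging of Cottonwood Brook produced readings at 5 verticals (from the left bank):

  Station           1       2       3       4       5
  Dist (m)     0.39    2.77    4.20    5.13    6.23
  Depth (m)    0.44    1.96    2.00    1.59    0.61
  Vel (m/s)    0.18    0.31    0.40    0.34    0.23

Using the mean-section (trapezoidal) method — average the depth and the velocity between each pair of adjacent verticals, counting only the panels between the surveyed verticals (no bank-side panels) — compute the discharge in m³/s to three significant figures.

2.67 m³/s

Panel 1-2: Δb = 2.38 m, d̄ = (0.44+1.96)/2 = 1.2, v̄ = (0.18+0.31)/2 = 0.245 → q = 2.38×1.2×0.245 = 0.6997 m³/s
Panel 2-3: Δb = 1.43 m, d̄ = (1.96+2.00)/2 = 1.98, v̄ = (0.31+0.40)/2 = 0.355 → q = 1.43×1.98×0.355 = 1.005 m³/s
Panel 3-4: Δb = 0.93 m, d̄ = (2.00+1.59)/2 = 1.795, v̄ = (0.40+0.34)/2 = 0.37 → q = 0.93×1.795×0.37 = 0.6177 m³/s
Panel 4-5: Δb = 1.1 m, d̄ = (1.59+0.61)/2 = 1.1, v̄ = (0.34+0.23)/2 = 0.285 → q = 1.1×1.1×0.285 = 0.3449 m³/s
Q = Σ q = 2.667 m³/s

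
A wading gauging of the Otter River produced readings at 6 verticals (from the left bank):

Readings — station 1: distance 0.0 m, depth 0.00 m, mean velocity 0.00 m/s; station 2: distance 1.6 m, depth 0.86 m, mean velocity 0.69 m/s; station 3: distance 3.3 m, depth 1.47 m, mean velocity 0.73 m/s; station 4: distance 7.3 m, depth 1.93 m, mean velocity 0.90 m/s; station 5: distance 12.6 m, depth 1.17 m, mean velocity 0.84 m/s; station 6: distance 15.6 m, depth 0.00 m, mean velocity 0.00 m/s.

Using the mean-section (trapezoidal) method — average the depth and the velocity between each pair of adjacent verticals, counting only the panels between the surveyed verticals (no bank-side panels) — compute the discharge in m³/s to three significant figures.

Panel 1-2: Δb = 1.6 m, d̄ = (0.00+0.86)/2 = 0.43, v̄ = (0.00+0.69)/2 = 0.345 → q = 1.6×0.43×0.345 = 0.2374 m³/s
Panel 2-3: Δb = 1.7 m, d̄ = (0.86+1.47)/2 = 1.165, v̄ = (0.69+0.73)/2 = 0.71 → q = 1.7×1.165×0.71 = 1.406 m³/s
Panel 3-4: Δb = 4 m, d̄ = (1.47+1.93)/2 = 1.7, v̄ = (0.73+0.90)/2 = 0.815 → q = 4×1.7×0.815 = 5.542 m³/s
Panel 4-5: Δb = 5.3 m, d̄ = (1.93+1.17)/2 = 1.55, v̄ = (0.90+0.84)/2 = 0.87 → q = 5.3×1.55×0.87 = 7.147 m³/s
Panel 5-6: Δb = 3 m, d̄ = (1.17+0.00)/2 = 0.585, v̄ = (0.84+0.00)/2 = 0.42 → q = 3×0.585×0.42 = 0.7371 m³/s
Q = Σ q = 15.07 m³/s

15.1 m³/s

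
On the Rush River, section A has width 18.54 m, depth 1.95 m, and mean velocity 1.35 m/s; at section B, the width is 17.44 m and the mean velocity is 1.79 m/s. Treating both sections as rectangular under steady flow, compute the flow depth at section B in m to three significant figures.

Q = A₁V₁ = (18.54×1.95) × 1.35 = 48.81 m³/s
d₂ = Q/(b₂ V₂) = 48.81/(17.44×1.79) = 1.563 m

1.56 m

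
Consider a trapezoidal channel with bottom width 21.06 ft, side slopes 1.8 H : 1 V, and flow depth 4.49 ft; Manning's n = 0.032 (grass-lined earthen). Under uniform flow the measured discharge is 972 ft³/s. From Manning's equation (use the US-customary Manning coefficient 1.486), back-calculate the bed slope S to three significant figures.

A = (b + z·y)·y = (21.06 + 1.8×4.49)×4.49 = 130.8 ft²
P = b + 2y√(1+z²) = 21.06 + 2×4.49×√(1+1.8²) = 39.55 ft
R = A/P = 130.8/39.55 = 3.308 ft
S = (Q·n / (1.486·A·R^(2/3)))² = (972×0.032 / (1.486×130.8×2.220))² = 0.005191

0.00519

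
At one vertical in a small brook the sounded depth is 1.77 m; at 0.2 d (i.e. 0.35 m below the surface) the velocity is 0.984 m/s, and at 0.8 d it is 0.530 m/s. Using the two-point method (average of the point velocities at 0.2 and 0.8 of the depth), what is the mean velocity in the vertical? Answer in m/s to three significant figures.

0.757 m/s

v̄ = (0.984 + 0.530) / 2 = 0.7570 m/s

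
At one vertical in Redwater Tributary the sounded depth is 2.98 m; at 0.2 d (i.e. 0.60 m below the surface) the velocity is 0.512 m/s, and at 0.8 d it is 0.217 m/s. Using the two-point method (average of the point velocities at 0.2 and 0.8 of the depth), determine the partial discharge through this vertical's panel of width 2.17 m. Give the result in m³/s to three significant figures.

v̄ = (0.512 + 0.217) / 2 = 0.3645 m/s
q = v̄ × d × w = 0.3645 × 2.98 × 2.17 = 2.357 m³/s

2.36 m³/s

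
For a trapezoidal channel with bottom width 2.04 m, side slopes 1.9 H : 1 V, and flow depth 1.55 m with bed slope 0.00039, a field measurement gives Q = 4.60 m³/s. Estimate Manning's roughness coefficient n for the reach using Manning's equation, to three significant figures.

A = (b + z·y)·y = (2.04 + 1.9×1.55)×1.55 = 7.727 m²
P = b + 2y√(1+z²) = 2.04 + 2×1.55×√(1+1.9²) = 8.696 m
R = A/P = 7.727/8.696 = 0.8885 m
n = (1/Q)·A·R^(2/3)·S^(1/2) = (1/4.60) × 7.727 × 0.9242 × 0.01975 = 0.03066

0.0307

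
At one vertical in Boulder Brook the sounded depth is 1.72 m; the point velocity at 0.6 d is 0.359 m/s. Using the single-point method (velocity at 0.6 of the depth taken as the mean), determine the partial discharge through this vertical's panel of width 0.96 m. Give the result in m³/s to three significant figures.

v̄ = v₀.₆ = 0.359 m/s
q = v̄ × d × w = 0.3590 × 1.72 × 0.96 = 0.5928 m³/s

0.593 m³/s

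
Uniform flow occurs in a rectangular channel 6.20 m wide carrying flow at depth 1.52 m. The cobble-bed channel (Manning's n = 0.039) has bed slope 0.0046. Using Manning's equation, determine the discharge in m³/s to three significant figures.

16.6 m³/s

A = b·y = 6.20 × 1.52 = 9.424 m²
P = b + 2y = 6.20 + 2×1.52 = 9.240 m
R = A/P = 9.424/9.240 = 1.020 m
Q = (1/n)·A·R^(2/3)·S^(1/2) = (1/0.039) × 9.424 × 1.020^(2/3) × 0.0046^(1/2) = 16.61 m³/s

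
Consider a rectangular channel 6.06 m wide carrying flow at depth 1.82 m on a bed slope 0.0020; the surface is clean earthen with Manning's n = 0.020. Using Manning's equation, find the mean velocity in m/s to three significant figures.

A = b·y = 6.06 × 1.82 = 11.03 m²
P = b + 2y = 6.06 + 2×1.82 = 9.700 m
R = A/P = 11.03/9.700 = 1.137 m
Q = (1/n)·A·R^(2/3)·S^(1/2) = (1/0.020) × 11.03 × 1.137^(2/3) × 0.0020^(1/2) = 26.87 m³/s
V = Q/A = 26.87/11.03 = 2.436 m/s

2.44 m/s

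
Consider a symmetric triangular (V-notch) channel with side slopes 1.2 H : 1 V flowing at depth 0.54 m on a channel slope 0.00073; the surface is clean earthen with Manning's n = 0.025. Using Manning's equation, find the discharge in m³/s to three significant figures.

0.133 m³/s

A = z·y² = 1.2×0.54² = 0.3499 m²
P = 2y√(1+z²) = 2×0.54×√(1+1.2²) = 1.687 m
R = A/P = 0.3499/1.687 = 0.2074 m
Q = (1/n)·A·R^(2/3)·S^(1/2) = (1/0.025) × 0.3499 × 0.2074^(2/3) × 0.00073^(1/2) = 0.1325 m³/s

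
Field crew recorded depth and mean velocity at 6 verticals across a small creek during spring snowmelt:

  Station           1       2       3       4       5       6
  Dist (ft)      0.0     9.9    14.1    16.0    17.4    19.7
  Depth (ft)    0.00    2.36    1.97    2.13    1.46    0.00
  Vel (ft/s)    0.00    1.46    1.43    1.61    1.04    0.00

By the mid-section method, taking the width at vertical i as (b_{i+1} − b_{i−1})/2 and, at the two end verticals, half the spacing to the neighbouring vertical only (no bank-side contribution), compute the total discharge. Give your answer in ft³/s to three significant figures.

41.4 ft³/s

w_2 = (14.1 − 0.0)/2 = 7.05 ft; q_2 = 1.46 × 2.36 × 7.05 = 24.29 ft³/s
w_3 = (16.0 − 9.9)/2 = 3.05 ft; q_3 = 1.43 × 1.97 × 3.05 = 8.592 ft³/s
w_4 = (17.4 − 14.1)/2 = 1.65 ft; q_4 = 1.61 × 2.13 × 1.65 = 5.658 ft³/s
w_5 = (19.7 − 16.0)/2 = 1.85 ft; q_5 = 1.04 × 1.46 × 1.85 = 2.809 ft³/s
Stations 1, 6 contribute zero (depth or velocity is 0).
Q = Σ qᵢ = 41.35 ft³/s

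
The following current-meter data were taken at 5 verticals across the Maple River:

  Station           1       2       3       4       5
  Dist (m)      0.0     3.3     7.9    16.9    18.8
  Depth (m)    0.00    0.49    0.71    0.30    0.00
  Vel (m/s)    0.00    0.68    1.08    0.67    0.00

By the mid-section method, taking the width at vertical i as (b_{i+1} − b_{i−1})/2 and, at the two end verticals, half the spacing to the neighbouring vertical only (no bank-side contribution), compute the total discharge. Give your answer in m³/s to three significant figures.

w_2 = (7.9 − 0.0)/2 = 3.95 m; q_2 = 0.68 × 0.49 × 3.95 = 1.316 m³/s
w_3 = (16.9 − 3.3)/2 = 6.8 m; q_3 = 1.08 × 0.71 × 6.8 = 5.214 m³/s
w_4 = (18.8 − 7.9)/2 = 5.45 m; q_4 = 0.67 × 0.30 × 5.45 = 1.095 m³/s
Stations 1, 5 contribute zero (depth or velocity is 0).
Q = Σ qᵢ = 7.626 m³/s

7.63 m³/s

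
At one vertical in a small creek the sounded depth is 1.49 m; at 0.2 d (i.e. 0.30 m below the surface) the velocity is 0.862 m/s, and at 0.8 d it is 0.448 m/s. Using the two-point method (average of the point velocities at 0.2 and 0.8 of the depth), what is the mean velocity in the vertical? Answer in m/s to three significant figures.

0.655 m/s

v̄ = (0.862 + 0.448) / 2 = 0.6550 m/s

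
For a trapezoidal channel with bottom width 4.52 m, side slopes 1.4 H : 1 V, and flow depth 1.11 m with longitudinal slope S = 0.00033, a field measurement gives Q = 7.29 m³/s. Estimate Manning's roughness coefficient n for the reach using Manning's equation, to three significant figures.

0.0146

A = (b + z·y)·y = (4.52 + 1.4×1.11)×1.11 = 6.742 m²
P = b + 2y√(1+z²) = 4.52 + 2×1.11×√(1+1.4²) = 8.339 m
R = A/P = 6.742/8.339 = 0.8085 m
n = (1/Q)·A·R^(2/3)·S^(1/2) = (1/7.29) × 6.742 × 0.8678 × 0.01817 = 0.01458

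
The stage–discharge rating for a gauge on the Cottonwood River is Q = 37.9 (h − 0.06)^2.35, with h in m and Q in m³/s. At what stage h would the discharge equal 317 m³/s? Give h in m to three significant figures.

2.53 m

h − h₀ = (Q/C)^(1/b) = (317/37.9)^(1/2.35) = 2.469 m
h = 0.06 + 2.469 = 2.529 m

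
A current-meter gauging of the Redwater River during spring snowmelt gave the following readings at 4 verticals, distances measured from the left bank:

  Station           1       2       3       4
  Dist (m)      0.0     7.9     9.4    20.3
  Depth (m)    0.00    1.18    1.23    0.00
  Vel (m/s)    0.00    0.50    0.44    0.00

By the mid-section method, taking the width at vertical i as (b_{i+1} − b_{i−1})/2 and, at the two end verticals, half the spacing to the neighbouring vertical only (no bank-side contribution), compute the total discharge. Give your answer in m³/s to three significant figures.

w_2 = (9.4 − 0.0)/2 = 4.7 m; q_2 = 0.50 × 1.18 × 4.7 = 2.773 m³/s
w_3 = (20.3 − 7.9)/2 = 6.2 m; q_3 = 0.44 × 1.23 × 6.2 = 3.355 m³/s
Stations 1, 4 contribute zero (depth or velocity is 0).
Q = Σ qᵢ = 6.128 m³/s

6.13 m³/s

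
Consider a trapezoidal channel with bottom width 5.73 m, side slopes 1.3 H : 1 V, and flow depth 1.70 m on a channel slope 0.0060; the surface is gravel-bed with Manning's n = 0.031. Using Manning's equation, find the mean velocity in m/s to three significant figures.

A = (b + z·y)·y = (5.73 + 1.3×1.70)×1.70 = 13.50 m²
P = b + 2y√(1+z²) = 5.73 + 2×1.70×√(1+1.3²) = 11.31 m
R = A/P = 13.50/11.31 = 1.194 m
Q = (1/n)·A·R^(2/3)·S^(1/2) = (1/0.031) × 13.50 × 1.194^(2/3) × 0.0060^(1/2) = 37.96 m³/s
V = Q/A = 37.96/13.50 = 2.812 m/s

2.81 m/s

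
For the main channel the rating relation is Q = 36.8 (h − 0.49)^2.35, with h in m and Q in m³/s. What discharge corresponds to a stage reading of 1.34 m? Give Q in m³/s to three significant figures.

25.1 m³/s

Q = 36.8 × (1.34 − 0.49)^2.35 = 36.8 × 0.85^2.35 = 25.12 m³/s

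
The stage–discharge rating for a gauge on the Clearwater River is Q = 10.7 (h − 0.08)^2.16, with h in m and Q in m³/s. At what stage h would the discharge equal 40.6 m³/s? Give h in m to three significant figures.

1.93 m

h − h₀ = (Q/C)^(1/b) = (40.6/10.7)^(1/2.16) = 1.854 m
h = 0.08 + 1.854 = 1.934 m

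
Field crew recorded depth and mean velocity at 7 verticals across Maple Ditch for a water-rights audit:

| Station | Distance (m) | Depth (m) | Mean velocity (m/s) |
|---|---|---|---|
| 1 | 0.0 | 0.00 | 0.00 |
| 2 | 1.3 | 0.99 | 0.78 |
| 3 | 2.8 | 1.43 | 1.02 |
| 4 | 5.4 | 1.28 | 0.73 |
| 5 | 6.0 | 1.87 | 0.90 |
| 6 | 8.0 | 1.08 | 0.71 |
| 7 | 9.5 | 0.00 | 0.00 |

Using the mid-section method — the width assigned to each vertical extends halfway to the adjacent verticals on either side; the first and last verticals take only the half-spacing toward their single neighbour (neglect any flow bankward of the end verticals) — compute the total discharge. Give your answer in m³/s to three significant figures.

9.10 m³/s

w_2 = (2.8 − 0.0)/2 = 1.4 m; q_2 = 0.78 × 0.99 × 1.4 = 1.081 m³/s
w_3 = (5.4 − 1.3)/2 = 2.05 m; q_3 = 1.02 × 1.43 × 2.05 = 2.990 m³/s
w_4 = (6.0 − 2.8)/2 = 1.6 m; q_4 = 0.73 × 1.28 × 1.6 = 1.495 m³/s
w_5 = (8.0 − 5.4)/2 = 1.3 m; q_5 = 0.90 × 1.87 × 1.3 = 2.188 m³/s
w_6 = (9.5 − 6.0)/2 = 1.75 m; q_6 = 0.71 × 1.08 × 1.75 = 1.342 m³/s
Stations 1, 7 contribute zero (depth or velocity is 0).
Q = Σ qᵢ = 9.096 m³/s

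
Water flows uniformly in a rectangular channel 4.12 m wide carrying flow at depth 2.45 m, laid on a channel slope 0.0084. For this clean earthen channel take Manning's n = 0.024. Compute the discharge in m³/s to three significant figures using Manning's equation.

41.5 m³/s

A = b·y = 4.12 × 2.45 = 10.09 m²
P = b + 2y = 4.12 + 2×2.45 = 9.020 m
R = A/P = 10.09/9.020 = 1.119 m
Q = (1/n)·A·R^(2/3)·S^(1/2) = (1/0.024) × 10.09 × 1.119^(2/3) × 0.0084^(1/2) = 41.55 m³/s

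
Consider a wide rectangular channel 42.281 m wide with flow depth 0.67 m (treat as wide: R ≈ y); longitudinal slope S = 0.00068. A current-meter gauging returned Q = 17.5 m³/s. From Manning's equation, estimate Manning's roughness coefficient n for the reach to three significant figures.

A = b·y = 42.281 × 0.67 = 28.33 m²
Wide channel: R ≈ y = 0.67 m
n = (1/Q)·A·R^(2/3)·S^(1/2) = (1/17.5) × 28.33 × 0.7657 × 0.02608 = 0.03232

0.0323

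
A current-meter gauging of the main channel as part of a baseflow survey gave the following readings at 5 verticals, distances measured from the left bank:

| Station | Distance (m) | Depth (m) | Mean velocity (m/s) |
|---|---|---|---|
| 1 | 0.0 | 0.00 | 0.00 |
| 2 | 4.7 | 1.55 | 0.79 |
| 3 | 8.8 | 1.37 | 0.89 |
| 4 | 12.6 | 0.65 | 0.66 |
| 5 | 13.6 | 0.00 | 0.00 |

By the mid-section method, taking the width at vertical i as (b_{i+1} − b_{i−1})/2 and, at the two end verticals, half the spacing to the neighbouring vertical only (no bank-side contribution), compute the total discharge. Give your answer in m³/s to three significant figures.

11.2 m³/s

w_2 = (8.8 − 0.0)/2 = 4.4 m; q_2 = 0.79 × 1.55 × 4.4 = 5.388 m³/s
w_3 = (12.6 − 4.7)/2 = 3.95 m; q_3 = 0.89 × 1.37 × 3.95 = 4.816 m³/s
w_4 = (13.6 − 8.8)/2 = 2.4 m; q_4 = 0.66 × 0.65 × 2.4 = 1.030 m³/s
Stations 1, 5 contribute zero (depth or velocity is 0).
Q = Σ qᵢ = 11.23 m³/s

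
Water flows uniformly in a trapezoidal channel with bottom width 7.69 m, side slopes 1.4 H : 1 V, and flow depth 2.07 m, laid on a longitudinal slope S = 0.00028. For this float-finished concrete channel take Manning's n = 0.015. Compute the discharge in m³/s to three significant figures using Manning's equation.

31.7 m³/s

A = (b + z·y)·y = (7.69 + 1.4×2.07)×2.07 = 21.92 m²
P = b + 2y√(1+z²) = 7.69 + 2×2.07×√(1+1.4²) = 14.81 m
R = A/P = 21.92/14.81 = 1.480 m
Q = (1/n)·A·R^(2/3)·S^(1/2) = (1/0.015) × 21.92 × 1.480^(2/3) × 0.00028^(1/2) = 31.75 m³/s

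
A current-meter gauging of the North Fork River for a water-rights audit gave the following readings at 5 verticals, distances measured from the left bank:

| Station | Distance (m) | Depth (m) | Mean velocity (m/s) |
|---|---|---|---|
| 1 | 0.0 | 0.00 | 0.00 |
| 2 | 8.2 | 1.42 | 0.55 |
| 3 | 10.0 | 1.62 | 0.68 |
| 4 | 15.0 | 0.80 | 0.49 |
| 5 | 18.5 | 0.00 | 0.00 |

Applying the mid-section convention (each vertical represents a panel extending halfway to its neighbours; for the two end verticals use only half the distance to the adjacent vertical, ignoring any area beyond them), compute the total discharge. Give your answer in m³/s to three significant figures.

9.32 m³/s

w_2 = (10.0 − 0.0)/2 = 5 m; q_2 = 0.55 × 1.42 × 5 = 3.905 m³/s
w_3 = (15.0 − 8.2)/2 = 3.4 m; q_3 = 0.68 × 1.62 × 3.4 = 3.745 m³/s
w_4 = (18.5 − 10.0)/2 = 4.25 m; q_4 = 0.49 × 0.80 × 4.25 = 1.666 m³/s
Stations 1, 5 contribute zero (depth or velocity is 0).
Q = Σ qᵢ = 9.316 m³/s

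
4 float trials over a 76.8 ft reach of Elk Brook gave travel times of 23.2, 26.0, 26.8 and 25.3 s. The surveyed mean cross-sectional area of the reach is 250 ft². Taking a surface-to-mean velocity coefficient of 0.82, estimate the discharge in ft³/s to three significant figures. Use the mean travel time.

622 ft³/s

t̄ = (23.2 + 26.0 + 26.8 + 25.3) / 4 = 25.325 s
v_surface = L / t̄ = 76.8 / 25.325 = 3.033 ft/s
v_mean = 0.82 × 3.033 = 2.487 ft/s
Q = A × v_mean = 250 × 2.487 = 621.7 ft³/s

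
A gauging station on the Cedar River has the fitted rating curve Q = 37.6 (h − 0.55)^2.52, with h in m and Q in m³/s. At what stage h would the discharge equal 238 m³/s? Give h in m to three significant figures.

h − h₀ = (Q/C)^(1/b) = (238/37.6)^(1/2.52) = 2.080 m
h = 0.55 + 2.080 = 2.630 m

2.63 m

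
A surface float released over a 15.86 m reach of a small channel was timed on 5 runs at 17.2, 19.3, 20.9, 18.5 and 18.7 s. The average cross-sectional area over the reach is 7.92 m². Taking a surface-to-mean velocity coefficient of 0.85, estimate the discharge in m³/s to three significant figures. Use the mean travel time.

t̄ = (17.2 + 19.3 + 20.9 + 18.5 + 18.7) / 5 = 18.92 s
v_surface = L / t̄ = 15.86 / 18.92 = 0.8383 m/s
v_mean = 0.85 × 0.8383 = 0.7125 m/s
Q = A × v_mean = 7.92 × 0.7125 = 5.643 m³/s

5.64 m³/s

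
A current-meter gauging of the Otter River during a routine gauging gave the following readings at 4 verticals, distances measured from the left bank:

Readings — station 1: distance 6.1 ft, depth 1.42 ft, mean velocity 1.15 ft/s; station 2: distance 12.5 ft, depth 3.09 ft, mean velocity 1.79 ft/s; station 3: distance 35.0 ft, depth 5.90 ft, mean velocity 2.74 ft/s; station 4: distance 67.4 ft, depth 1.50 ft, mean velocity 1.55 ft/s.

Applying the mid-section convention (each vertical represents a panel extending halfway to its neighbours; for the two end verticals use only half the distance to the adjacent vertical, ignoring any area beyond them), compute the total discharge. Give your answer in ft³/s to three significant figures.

w_1 = (12.5 − 6.1)/2 = 3.2 ft; q_1 = 1.15 × 1.42 × 3.2 = 5.226 ft³/s
w_2 = (35.0 − 6.1)/2 = 14.45 ft; q_2 = 1.79 × 3.09 × 14.45 = 79.92 ft³/s
w_3 = (67.4 − 12.5)/2 = 27.45 ft; q_3 = 2.74 × 5.90 × 27.45 = 443.8 ft³/s
w_4 = (67.4 − 35.0)/2 = 16.2 ft; q_4 = 1.55 × 1.50 × 16.2 = 37.67 ft³/s
Q = Σ qᵢ = 566.6 ft³/s

567 ft³/s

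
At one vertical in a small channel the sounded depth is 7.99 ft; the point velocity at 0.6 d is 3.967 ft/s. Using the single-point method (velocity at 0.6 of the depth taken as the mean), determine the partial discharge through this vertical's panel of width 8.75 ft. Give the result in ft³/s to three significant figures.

v̄ = v₀.₆ = 3.967 ft/s
q = v̄ × d × w = 3.967 × 7.99 × 8.75 = 277.3 ft³/s

277 ft³/s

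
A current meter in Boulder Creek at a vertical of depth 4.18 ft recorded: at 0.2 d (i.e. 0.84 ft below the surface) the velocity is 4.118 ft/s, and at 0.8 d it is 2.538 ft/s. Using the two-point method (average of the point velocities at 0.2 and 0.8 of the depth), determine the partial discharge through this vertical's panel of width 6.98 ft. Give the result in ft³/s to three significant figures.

97.1 ft³/s

v̄ = (4.118 + 2.538) / 2 = 3.328 ft/s
q = v̄ × d × w = 3.328 × 4.18 × 6.98 = 97.10 ft³/s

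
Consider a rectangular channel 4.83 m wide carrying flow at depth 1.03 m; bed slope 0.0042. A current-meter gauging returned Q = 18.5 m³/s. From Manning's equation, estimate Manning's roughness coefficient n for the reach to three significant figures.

0.0140

A = b·y = 4.83 × 1.03 = 4.975 m²
P = b + 2y = 4.83 + 2×1.03 = 6.890 m
R = A/P = 4.975/6.890 = 0.7220 m
n = (1/Q)·A·R^(2/3)·S^(1/2) = (1/18.5) × 4.975 × 0.8048 × 0.06481 = 0.01403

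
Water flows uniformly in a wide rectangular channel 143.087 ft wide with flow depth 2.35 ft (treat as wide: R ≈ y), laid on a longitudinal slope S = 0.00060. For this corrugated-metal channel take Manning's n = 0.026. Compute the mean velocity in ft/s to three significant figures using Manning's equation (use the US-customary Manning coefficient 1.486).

A = b·y = 143.087 × 2.35 = 336.3 ft²
Wide channel: R ≈ y = 2.35 ft
Q = (1.486/n)·A·R^(2/3)·S^(1/2) = (1.486/0.026) × 336.3 × 2.350^(2/3) × 0.00060^(1/2) = 832.1 ft³/s
V = Q/A = 832.1/336.3 = 2.475 ft/s

2.47 ft/s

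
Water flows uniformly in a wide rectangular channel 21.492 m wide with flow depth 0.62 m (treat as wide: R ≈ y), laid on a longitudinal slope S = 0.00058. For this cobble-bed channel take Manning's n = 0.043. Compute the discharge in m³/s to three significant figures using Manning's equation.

5.43 m³/s

A = b·y = 21.492 × 0.62 = 13.33 m²
Wide channel: R ≈ y = 0.62 m
Q = (1/n)·A·R^(2/3)·S^(1/2) = (1/0.043) × 13.33 × 0.6200^(2/3) × 0.00058^(1/2) = 5.426 m³/s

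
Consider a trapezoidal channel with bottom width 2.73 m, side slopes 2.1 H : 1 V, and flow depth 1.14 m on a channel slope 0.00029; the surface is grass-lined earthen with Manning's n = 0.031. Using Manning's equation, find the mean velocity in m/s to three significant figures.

0.444 m/s

A = (b + z·y)·y = (2.73 + 2.1×1.14)×1.14 = 5.841 m²
P = b + 2y√(1+z²) = 2.73 + 2×1.14×√(1+2.1²) = 8.033 m
R = A/P = 5.841/8.033 = 0.7272 m
Q = (1/n)·A·R^(2/3)·S^(1/2) = (1/0.031) × 5.841 × 0.7272^(2/3) × 0.00029^(1/2) = 2.595 m³/s
V = Q/A = 2.595/5.841 = 0.4442 m/s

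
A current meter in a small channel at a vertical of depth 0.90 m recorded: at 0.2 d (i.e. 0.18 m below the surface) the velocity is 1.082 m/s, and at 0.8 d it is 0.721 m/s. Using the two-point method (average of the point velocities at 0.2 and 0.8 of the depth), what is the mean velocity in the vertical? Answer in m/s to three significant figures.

v̄ = (1.082 + 0.721) / 2 = 0.9015 m/s

0.902 m/s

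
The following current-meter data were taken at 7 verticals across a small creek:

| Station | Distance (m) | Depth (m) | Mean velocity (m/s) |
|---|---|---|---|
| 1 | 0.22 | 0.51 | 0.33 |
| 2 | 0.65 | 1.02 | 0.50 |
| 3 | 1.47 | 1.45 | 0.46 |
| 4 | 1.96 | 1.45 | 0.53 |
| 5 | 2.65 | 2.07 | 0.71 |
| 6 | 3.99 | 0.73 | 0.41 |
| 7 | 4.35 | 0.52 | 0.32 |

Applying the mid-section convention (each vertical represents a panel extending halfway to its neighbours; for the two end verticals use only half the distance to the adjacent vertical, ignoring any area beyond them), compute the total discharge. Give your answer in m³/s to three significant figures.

3.02 m³/s

w_1 = (0.65 − 0.22)/2 = 0.215 m; q_1 = 0.33 × 0.51 × 0.215 = 0.03618 m³/s
w_2 = (1.47 − 0.22)/2 = 0.625 m; q_2 = 0.50 × 1.02 × 0.625 = 0.3188 m³/s
w_3 = (1.96 − 0.65)/2 = 0.655 m; q_3 = 0.46 × 1.45 × 0.655 = 0.4369 m³/s
w_4 = (2.65 − 1.47)/2 = 0.59 m; q_4 = 0.53 × 1.45 × 0.59 = 0.4534 m³/s
w_5 = (3.99 − 1.96)/2 = 1.015 m; q_5 = 0.71 × 2.07 × 1.015 = 1.492 m³/s
w_6 = (4.35 − 2.65)/2 = 0.85 m; q_6 = 0.41 × 0.73 × 0.85 = 0.2544 m³/s
w_7 = (4.35 − 3.99)/2 = 0.18 m; q_7 = 0.32 × 0.52 × 0.18 = 0.02995 m³/s
Q = Σ qᵢ = 3.021 m³/s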